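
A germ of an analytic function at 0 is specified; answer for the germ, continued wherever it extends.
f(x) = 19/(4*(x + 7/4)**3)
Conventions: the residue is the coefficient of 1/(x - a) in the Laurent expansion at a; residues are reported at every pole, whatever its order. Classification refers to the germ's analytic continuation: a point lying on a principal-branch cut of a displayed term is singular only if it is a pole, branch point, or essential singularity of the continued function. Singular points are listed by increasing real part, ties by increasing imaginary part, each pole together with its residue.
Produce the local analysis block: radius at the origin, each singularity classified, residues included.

Radius of convergence at 0: 7/4.
At -7/4: a pole of order 3; residue 0.

Denominator factor (x + 7/4)^3: pole of order 3 at -7/4, modulus 7/4.
The radius of convergence is the smallest modulus among the singular points: 7/4.
At the order-3 pole -7/4 set g(x) = (x - (-7/4))^3*f(x) = 19/4.
Order-3 pole: residue = g''(a)/2; g''(-7/4) = 0, so the residue is 0.


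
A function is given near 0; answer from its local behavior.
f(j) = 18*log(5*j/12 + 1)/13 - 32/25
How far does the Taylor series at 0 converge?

The radius of convergence is 12/5.

Branch term (18/13)*log(1 - j/(-12/5)): its argument vanishes at j = -12/5, a logarithmic branch point, modulus 12/5.
The radius of convergence is the smallest modulus among the singular points: 12/5.


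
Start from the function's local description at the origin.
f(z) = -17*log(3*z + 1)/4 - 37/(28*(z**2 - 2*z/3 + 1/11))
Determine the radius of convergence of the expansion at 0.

Denominator factor (z**2 - 2*z/3 + 1/11): discriminant 8/99, real irrational roots 1/3 + (1/33)*sqrt(22) and 1/3 - (1/33)*sqrt(22); poles of order 1, moduli 1/3 + (1/33)*sqrt(22) and 1/3 - (1/33)*sqrt(22).
Branch term (-17/4)*log(1 - z/(-1/3)): its argument vanishes at z = -1/3, a logarithmic branch point, modulus 1/3.
The radius of convergence is the smallest modulus among the singular points: 1/3 - (1/33)*sqrt(22).

The radius of convergence is 1/3 - (1/33)*sqrt(22).


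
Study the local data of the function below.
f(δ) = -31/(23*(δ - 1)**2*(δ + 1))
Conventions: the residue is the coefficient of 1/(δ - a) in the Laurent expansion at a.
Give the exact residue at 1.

The residue is 31/92.

At the order-2 pole 1 set g(δ) = (δ - (1))^2*f(δ) = -31/(23*(δ + 1)).
Order-2 pole: residue = g'(a); g'(1) = 31/92, so the residue is 31/92.


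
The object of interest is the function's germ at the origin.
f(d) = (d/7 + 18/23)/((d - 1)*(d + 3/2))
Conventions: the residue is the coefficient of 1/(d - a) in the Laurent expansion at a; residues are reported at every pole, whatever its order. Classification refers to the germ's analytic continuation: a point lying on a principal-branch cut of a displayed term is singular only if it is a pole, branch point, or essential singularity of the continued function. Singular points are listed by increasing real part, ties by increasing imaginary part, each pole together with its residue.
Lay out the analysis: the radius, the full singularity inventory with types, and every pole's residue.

Denominator factor (d - 1): pole of order 1 at 1, modulus 1.
Denominator factor (d + 3/2): pole of order 1 at -3/2, modulus 3/2.
The radius of convergence is the smallest modulus among the singular points: 1.
At the order-1 pole -3/2 set g(d) = (d - (-3/2))*f(d) = (d/7 + 18/23)/(d - 1).
Simple pole: residue = g(a) at a = -3/2, which is -183/805.
At the order-1 pole 1 set g(d) = (d - (1))*f(d) = (d/7 + 18/23)/(d + 3/2).
Simple pole: residue = g(a) at a = 1, which is 298/805.
List the singular points by increasing real part (a conjugate pair: the negative imaginary part first).

Radius of convergence at 0: 1.
At -3/2: a pole of order 1; residue -183/805.
At 1: a pole of order 1; residue 298/805.


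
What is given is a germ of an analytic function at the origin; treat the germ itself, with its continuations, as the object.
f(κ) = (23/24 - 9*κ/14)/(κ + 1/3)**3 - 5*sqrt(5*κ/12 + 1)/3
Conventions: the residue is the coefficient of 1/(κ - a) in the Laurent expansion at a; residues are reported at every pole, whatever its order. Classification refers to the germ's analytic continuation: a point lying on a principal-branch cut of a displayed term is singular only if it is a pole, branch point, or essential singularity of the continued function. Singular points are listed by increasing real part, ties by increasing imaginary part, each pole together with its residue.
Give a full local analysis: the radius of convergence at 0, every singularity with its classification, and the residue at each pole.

Radius of convergence at 0: 1/3.
At -12/5: an algebraic (square-root) branch point.
At -1/3: a pole of order 3; residue 0.

Denominator factor (κ + 1/3)^3: pole of order 3 at -1/3, modulus 1/3.
Branch term (-5/3)*sqrt(1 - κ/(-12/5)): its argument vanishes at κ = -12/5, a square-root branch point, modulus 12/5.
The radius of convergence is the smallest modulus among the singular points: 1/3.
The branch term is analytic at -1/3 and contributes nothing to the residue; only the rational part matters.
At the order-3 pole -1/3 set g(κ) = (κ - (-1/3))^3*(rational part) = 23/24 - 9*κ/14.
Order-3 pole: residue = g''(a)/2; g''(-1/3) = 0, so the residue is 0.
List the singular points by increasing real part (a conjugate pair: the negative imaginary part first).


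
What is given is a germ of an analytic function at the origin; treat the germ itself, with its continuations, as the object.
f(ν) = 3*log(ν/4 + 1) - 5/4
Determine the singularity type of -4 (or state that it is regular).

The term (3)*log(1 - ν/(-4)) has argument 1 - -4/(-4) = 0 at -4: a logarithmic (infinitely-sheeted) branch point; the remaining terms are analytic or single-valued there.

The point is a logarithmic branch point.


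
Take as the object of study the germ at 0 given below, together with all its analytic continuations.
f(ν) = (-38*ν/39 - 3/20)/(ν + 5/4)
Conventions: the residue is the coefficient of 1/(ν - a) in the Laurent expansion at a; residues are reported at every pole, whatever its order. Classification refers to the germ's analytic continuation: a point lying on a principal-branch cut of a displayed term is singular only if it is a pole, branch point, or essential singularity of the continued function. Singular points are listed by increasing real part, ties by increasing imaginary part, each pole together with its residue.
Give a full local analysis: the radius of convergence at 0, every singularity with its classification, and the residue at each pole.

Denominator factor (ν + 5/4): pole of order 1 at -5/4, modulus 5/4.
The radius of convergence is the smallest modulus among the singular points: 5/4.
At the order-1 pole -5/4 set g(ν) = (ν - (-5/4))*f(ν) = -38*ν/39 - 3/20.
Simple pole: residue = g(a) at a = -5/4, which is 833/780.

Radius of convergence at 0: 5/4.
At -5/4: a pole of order 1; residue 833/780.


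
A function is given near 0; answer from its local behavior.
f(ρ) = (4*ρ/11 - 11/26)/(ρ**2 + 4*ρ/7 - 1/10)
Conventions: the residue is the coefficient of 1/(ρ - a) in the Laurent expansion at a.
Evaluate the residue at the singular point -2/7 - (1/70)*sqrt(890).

The residue is 2/11 + (1055/50908)*sqrt(890).

The factor ρ**2 + 4*ρ/7 - 1/10 splits as (ρ - a)(ρ - a') with a = -2/7 - (1/70)*sqrt(890), a' = -2/7 + (1/70)*sqrt(890). At the order-1 pole a set g(ρ) = (ρ - a)*f(ρ) = [4*ρ/11 - 11/26] / (ρ - a').
Simple pole: residue = g(a) at a = -2/7 - (1/70)*sqrt(890), which is 2/11 + (1055/50908)*sqrt(890).


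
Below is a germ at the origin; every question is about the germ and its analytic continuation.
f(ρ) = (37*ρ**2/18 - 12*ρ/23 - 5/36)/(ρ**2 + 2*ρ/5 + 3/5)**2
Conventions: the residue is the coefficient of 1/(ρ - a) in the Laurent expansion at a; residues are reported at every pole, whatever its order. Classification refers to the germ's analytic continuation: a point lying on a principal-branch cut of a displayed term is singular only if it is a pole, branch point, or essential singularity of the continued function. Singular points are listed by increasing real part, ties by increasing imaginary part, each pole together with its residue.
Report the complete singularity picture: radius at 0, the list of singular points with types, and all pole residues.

Denominator factor (ρ**2 + 2*ρ/5 + 3/5)^2: discriminant -56/25, complex-conjugate roots (-1/5) + ((1/5)*sqrt(14))*i and (-1/5) - ((1/5)*sqrt(14))*i; poles of order 2, moduli (1/5)*sqrt(15) and (1/5)*sqrt(15).
The radius of convergence is the smallest modulus among the singular points: (1/5)*sqrt(15).
The factor ρ**2 + 2*ρ/5 + 3/5 splits as (ρ - a)(ρ - a') with a = (-1/5) - ((1/5)*sqrt(14))*i, a' = (-1/5) + ((1/5)*sqrt(14))*i. At the order-2 pole a set g(ρ) = (ρ - a)^2*f(ρ) = [37*ρ**2/18 - 12*ρ/23 - 5/36] / (ρ - a')^2.
Order-2 pole: residue = g'(a); g'((-1/5) - ((1/5)*sqrt(14))*i) = ((17725/92736)*sqrt(14))*i, so the residue is ((17725/92736)*sqrt(14))*i.
The factor ρ**2 + 2*ρ/5 + 3/5 splits as (ρ - a)(ρ - a') with a = (-1/5) + ((1/5)*sqrt(14))*i, a' = (-1/5) - ((1/5)*sqrt(14))*i. At the order-2 pole a set g(ρ) = (ρ - a)^2*f(ρ) = [37*ρ**2/18 - 12*ρ/23 - 5/36] / (ρ - a')^2.
Order-2 pole: residue = g'(a); g'((-1/5) + ((1/5)*sqrt(14))*i) = -((17725/92736)*sqrt(14))*i, so the residue is -((17725/92736)*sqrt(14))*i.
List the singular points by increasing real part (a conjugate pair: the negative imaginary part first).

Radius of convergence at 0: (1/5)*sqrt(15).
At (-1/5) - ((1/5)*sqrt(14))*i: a pole of order 2; residue ((17725/92736)*sqrt(14))*i.
At (-1/5) + ((1/5)*sqrt(14))*i: a pole of order 2; residue -((17725/92736)*sqrt(14))*i.


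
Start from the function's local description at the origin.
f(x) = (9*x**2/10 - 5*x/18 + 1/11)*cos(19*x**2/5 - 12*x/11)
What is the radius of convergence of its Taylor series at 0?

The factor cos(19*x**2/5 - 12*x/11) is entire and contributes no finite singular point.
The polynomial part has no poles.
No finite singular points: the Taylor series at 0 converges everywhere.

The radius of convergence is infinite.


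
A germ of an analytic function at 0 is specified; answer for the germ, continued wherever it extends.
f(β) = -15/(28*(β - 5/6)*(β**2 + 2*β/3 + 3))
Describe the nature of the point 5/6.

The point is a pole of order 1.

The denominator factor β - 5/6 vanishes at 5/6 and appears to the power 1; the numerator there equals -15/28, nonzero, and no other factor vanishes.
Hence a pole whose order is the multiplicity, 1.


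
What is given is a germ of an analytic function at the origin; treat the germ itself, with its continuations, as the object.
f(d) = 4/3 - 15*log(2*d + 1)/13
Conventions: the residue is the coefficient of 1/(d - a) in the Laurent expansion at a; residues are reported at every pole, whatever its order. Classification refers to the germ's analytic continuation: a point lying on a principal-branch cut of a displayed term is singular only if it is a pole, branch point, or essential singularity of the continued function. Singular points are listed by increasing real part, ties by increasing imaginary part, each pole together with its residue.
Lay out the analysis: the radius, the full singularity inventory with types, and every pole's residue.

Branch term (-15/13)*log(1 - d/(-1/2)): its argument vanishes at d = -1/2, a logarithmic branch point, modulus 1/2.
The radius of convergence is the smallest modulus among the singular points: 1/2.

Radius of convergence at 0: 1/2.
At -1/2: a logarithmic branch point.


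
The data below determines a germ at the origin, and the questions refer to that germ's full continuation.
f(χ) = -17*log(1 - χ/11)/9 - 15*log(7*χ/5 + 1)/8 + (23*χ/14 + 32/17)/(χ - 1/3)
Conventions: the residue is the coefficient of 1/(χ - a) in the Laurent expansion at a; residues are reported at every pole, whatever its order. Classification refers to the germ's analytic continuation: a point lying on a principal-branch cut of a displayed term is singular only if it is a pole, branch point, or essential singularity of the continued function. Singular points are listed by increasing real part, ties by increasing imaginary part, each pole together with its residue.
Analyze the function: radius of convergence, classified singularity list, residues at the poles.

Denominator factor (χ - 1/3): pole of order 1 at 1/3, modulus 1/3.
Branch term (-17/9)*log(1 - χ/(11)): its argument vanishes at χ = 11, a logarithmic branch point, modulus 11.
Branch term (-15/8)*log(1 - χ/(-5/7)): its argument vanishes at χ = -5/7, a logarithmic branch point, modulus 5/7.
The radius of convergence is the smallest modulus among the singular points: 1/3.
The branch terms are analytic at 1/3 and contribute nothing to the residue; only the rational part matters.
At the order-1 pole 1/3 set g(χ) = (χ - (1/3))*(rational part) = 23*χ/14 + 32/17.
Simple pole: residue = g(a) at a = 1/3, which is 1735/714.
List the singular points by increasing real part (a conjugate pair: the negative imaginary part first).

Radius of convergence at 0: 1/3.
At -5/7: a logarithmic branch point.
At 1/3: a pole of order 1; residue 1735/714.
At 11: a logarithmic branch point.


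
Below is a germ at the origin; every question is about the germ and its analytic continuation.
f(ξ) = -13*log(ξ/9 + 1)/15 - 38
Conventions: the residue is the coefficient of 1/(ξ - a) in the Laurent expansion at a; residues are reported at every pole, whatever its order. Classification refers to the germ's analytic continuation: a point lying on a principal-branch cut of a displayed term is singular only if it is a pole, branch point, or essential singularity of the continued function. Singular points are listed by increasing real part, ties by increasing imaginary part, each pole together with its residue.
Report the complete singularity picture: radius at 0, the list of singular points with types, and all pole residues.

Radius of convergence at 0: 9.
At -9: a logarithmic branch point.

Branch term (-13/15)*log(1 - ξ/(-9)): its argument vanishes at ξ = -9, a logarithmic branch point, modulus 9.
The radius of convergence is the smallest modulus among the singular points: 9.


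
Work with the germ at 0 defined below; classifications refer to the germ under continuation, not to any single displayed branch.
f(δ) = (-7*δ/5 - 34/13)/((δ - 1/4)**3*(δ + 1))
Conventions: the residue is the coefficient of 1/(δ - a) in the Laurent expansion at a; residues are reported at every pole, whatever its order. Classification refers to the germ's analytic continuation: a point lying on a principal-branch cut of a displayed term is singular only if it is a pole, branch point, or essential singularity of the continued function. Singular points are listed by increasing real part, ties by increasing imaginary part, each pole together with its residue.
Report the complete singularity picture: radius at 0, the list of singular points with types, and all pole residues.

Denominator factor (δ + 1): pole of order 1 at -1, modulus 1.
Denominator factor (δ - 1/4)^3: pole of order 3 at 1/4, modulus 1/4.
The radius of convergence is the smallest modulus among the singular points: 1/4.
At the order-1 pole -1 set g(δ) = (δ - (-1))*f(δ) = (-7*δ/5 - 34/13)/(δ - 1/4)**3.
Simple pole: residue = g(a) at a = -1, which is 5056/8125.
At the order-3 pole 1/4 set g(δ) = (δ - (1/4))^3*f(δ) = (-7*δ/5 - 34/13)/(δ + 1).
Order-3 pole: residue = g''(a)/2; g''(1/4) = -10112/8125, so the residue is -5056/8125.
List the singular points by increasing real part (a conjugate pair: the negative imaginary part first).

Radius of convergence at 0: 1/4.
At -1: a pole of order 1; residue 5056/8125.
At 1/4: a pole of order 3; residue -5056/8125.


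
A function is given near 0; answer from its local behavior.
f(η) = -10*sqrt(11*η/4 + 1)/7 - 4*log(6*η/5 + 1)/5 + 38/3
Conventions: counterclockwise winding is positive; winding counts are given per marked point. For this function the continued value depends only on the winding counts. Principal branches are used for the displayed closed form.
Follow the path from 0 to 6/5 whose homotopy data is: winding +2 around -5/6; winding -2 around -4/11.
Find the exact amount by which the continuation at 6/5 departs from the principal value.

Continued minus principal equals -(16/5)*pi*i.

The rational part is single-valued and drops out of the difference; each branch term changes only by its own monodromy.
(-10/7)*sqrt(1 - η/(-4/11)): winding -2 is even, the square root returns to the same sheet, contribution 0.
(-4/5)*log(1 - η/(-5/6)): each positive loop around -5/6 adds 2*pi*i to the log, so winding +2 contributes (-4/5)*(2)*2*pi*i = -(16/5)*pi*i.
Summing the contributions at η = 6/5 gives -(16/5)*pi*i.


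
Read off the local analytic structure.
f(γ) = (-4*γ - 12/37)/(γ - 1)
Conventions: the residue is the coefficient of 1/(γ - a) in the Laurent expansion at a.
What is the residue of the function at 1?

At the order-1 pole 1 set g(γ) = (γ - (1))*f(γ) = -4*γ - 12/37.
Simple pole: residue = g(a) at a = 1, which is -160/37.

The residue is -160/37.


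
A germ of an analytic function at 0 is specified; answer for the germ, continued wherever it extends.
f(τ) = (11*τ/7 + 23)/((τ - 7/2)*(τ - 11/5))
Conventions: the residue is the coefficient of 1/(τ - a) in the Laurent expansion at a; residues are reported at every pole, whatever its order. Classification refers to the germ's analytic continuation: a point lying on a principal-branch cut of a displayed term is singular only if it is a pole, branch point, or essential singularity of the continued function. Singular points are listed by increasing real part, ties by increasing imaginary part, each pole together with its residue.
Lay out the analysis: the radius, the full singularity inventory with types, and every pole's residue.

Denominator factor (τ - 7/2): pole of order 1 at 7/2, modulus 7/2.
Denominator factor (τ - 11/5): pole of order 1 at 11/5, modulus 11/5.
The radius of convergence is the smallest modulus among the singular points: 11/5.
At the order-1 pole 11/5 set g(τ) = (τ - (11/5))*f(τ) = (11*τ/7 + 23)/(τ - 7/2).
Simple pole: residue = g(a) at a = 11/5, which is -1852/91.
At the order-1 pole 7/2 set g(τ) = (τ - (7/2))*f(τ) = (11*τ/7 + 23)/(τ - 11/5).
Simple pole: residue = g(a) at a = 7/2, which is 285/13.
List the singular points by increasing real part (a conjugate pair: the negative imaginary part first).

Radius of convergence at 0: 11/5.
At 11/5: a pole of order 1; residue -1852/91.
At 7/2: a pole of order 1; residue 285/13.


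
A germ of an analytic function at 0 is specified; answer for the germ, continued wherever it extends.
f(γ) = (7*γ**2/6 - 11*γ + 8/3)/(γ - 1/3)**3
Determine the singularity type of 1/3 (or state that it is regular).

The point is a pole of order 3.

The denominator factor γ - 1/3 vanishes at 1/3 and appears to the power 3; the numerator there equals -47/54, nonzero, and no other factor vanishes.
Hence a pole whose order is the multiplicity, 3.


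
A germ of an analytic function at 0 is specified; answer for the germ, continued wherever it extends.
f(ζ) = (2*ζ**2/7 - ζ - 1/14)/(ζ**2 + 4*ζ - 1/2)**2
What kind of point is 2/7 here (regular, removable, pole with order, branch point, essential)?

The point is a regular point.

Denominator factors: ζ**2 + 4*ζ - 1/2 = 71/98 at ζ = 2/7 — none vanishes.
So the germ continues analytically to 2/7.


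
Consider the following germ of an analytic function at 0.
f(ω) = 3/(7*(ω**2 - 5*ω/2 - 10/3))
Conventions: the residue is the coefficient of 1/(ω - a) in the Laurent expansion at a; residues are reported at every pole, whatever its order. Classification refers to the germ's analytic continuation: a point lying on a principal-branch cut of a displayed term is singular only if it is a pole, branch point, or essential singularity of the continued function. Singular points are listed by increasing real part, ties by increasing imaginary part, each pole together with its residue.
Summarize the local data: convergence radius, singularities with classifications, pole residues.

Radius of convergence at 0: -5/4 + (1/12)*sqrt(705).
At 5/4 - (1/12)*sqrt(705): a pole of order 1; residue -(6/1645)*sqrt(705).
At 5/4 + (1/12)*sqrt(705): a pole of order 1; residue (6/1645)*sqrt(705).

Denominator factor (ω**2 - 5*ω/2 - 10/3): discriminant 235/12, real irrational roots 5/4 + (1/12)*sqrt(705) and 5/4 - (1/12)*sqrt(705); poles of order 1, moduli 5/4 + (1/12)*sqrt(705) and -5/4 + (1/12)*sqrt(705).
The radius of convergence is the smallest modulus among the singular points: -5/4 + (1/12)*sqrt(705).
The factor ω**2 - 5*ω/2 - 10/3 splits as (ω - a)(ω - a') with a = 5/4 - (1/12)*sqrt(705), a' = 5/4 + (1/12)*sqrt(705). At the order-1 pole a set g(ω) = (ω - a)*f(ω) = [3/7] / (ω - a').
Simple pole: residue = g(a) at a = 5/4 - (1/12)*sqrt(705), which is -(6/1645)*sqrt(705).
The factor ω**2 - 5*ω/2 - 10/3 splits as (ω - a)(ω - a') with a = 5/4 + (1/12)*sqrt(705), a' = 5/4 - (1/12)*sqrt(705). At the order-1 pole a set g(ω) = (ω - a)*f(ω) = [3/7] / (ω - a').
Simple pole: residue = g(a) at a = 5/4 + (1/12)*sqrt(705), which is (6/1645)*sqrt(705).
List the singular points by increasing real part (a conjugate pair: the negative imaginary part first).


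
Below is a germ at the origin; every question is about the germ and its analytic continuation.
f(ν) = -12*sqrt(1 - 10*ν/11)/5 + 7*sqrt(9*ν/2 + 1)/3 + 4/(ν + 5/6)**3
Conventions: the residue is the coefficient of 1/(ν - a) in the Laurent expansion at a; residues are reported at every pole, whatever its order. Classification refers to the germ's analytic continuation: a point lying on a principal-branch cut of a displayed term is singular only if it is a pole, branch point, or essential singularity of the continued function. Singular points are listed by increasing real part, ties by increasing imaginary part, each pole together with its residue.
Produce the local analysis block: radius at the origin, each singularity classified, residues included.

Denominator factor (ν + 5/6)^3: pole of order 3 at -5/6, modulus 5/6.
Branch term (-12/5)*sqrt(1 - ν/(11/10)): its argument vanishes at ν = 11/10, a square-root branch point, modulus 11/10.
Branch term (7/3)*sqrt(1 - ν/(-2/9)): its argument vanishes at ν = -2/9, a square-root branch point, modulus 2/9.
The radius of convergence is the smallest modulus among the singular points: 2/9.
The branch terms are analytic at -5/6 and contribute nothing to the residue; only the rational part matters.
At the order-3 pole -5/6 set g(ν) = (ν - (-5/6))^3*(rational part) = 4.
Order-3 pole: residue = g''(a)/2; g''(-5/6) = 0, so the residue is 0.
List the singular points by increasing real part (a conjugate pair: the negative imaginary part first).

Radius of convergence at 0: 2/9.
At -5/6: a pole of order 3; residue 0.
At -2/9: an algebraic (square-root) branch point.
At 11/10: an algebraic (square-root) branch point.


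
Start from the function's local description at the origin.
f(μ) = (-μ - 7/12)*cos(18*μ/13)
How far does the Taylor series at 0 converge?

The radius of convergence is infinite.

The factor cos(18*μ/13) is entire and contributes no finite singular point.
The polynomial part has no poles.
No finite singular points: the Taylor series at 0 converges everywhere.


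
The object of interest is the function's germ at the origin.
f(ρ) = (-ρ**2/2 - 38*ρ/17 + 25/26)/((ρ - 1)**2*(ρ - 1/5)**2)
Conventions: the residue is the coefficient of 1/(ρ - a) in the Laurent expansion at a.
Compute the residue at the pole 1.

The residue is 6625/3536.

At the order-2 pole 1 set g(ρ) = (ρ - (1))^2*f(ρ) = (-ρ**2/2 - 38*ρ/17 + 25/26)/(ρ - 1/5)**2.
Order-2 pole: residue = g'(a); g'(1) = 6625/3536, so the residue is 6625/3536.


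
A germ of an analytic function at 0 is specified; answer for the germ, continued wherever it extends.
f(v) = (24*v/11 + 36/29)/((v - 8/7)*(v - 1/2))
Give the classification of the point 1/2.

The denominator factor v - 1/2 vanishes at 1/2 and appears to the power 1; the numerator there equals 744/319, nonzero, and no other factor vanishes.
Hence a pole whose order is the multiplicity, 1.

The point is a pole of order 1.


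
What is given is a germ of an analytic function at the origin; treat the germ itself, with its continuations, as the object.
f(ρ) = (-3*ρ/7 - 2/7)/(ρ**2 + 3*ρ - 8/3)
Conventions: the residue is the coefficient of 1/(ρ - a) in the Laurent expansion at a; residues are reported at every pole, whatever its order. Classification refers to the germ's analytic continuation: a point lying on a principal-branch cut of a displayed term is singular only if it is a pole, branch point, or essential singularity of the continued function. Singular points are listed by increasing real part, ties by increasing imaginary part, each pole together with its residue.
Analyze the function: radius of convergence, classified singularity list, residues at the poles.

Radius of convergence at 0: -3/2 + (1/6)*sqrt(177).
At -3/2 - (1/6)*sqrt(177): a pole of order 1; residue -3/14 - (5/826)*sqrt(177).
At -3/2 + (1/6)*sqrt(177): a pole of order 1; residue -3/14 + (5/826)*sqrt(177).

Denominator factor (ρ**2 + 3*ρ - 8/3): discriminant 59/3, real irrational roots -3/2 + (1/6)*sqrt(177) and -3/2 - (1/6)*sqrt(177); poles of order 1, moduli -3/2 + (1/6)*sqrt(177) and 3/2 + (1/6)*sqrt(177).
The radius of convergence is the smallest modulus among the singular points: -3/2 + (1/6)*sqrt(177).
The factor ρ**2 + 3*ρ - 8/3 splits as (ρ - a)(ρ - a') with a = -3/2 - (1/6)*sqrt(177), a' = -3/2 + (1/6)*sqrt(177). At the order-1 pole a set g(ρ) = (ρ - a)*f(ρ) = [-3*ρ/7 - 2/7] / (ρ - a').
Simple pole: residue = g(a) at a = -3/2 - (1/6)*sqrt(177), which is -3/14 - (5/826)*sqrt(177).
The factor ρ**2 + 3*ρ - 8/3 splits as (ρ - a)(ρ - a') with a = -3/2 + (1/6)*sqrt(177), a' = -3/2 - (1/6)*sqrt(177). At the order-1 pole a set g(ρ) = (ρ - a)*f(ρ) = [-3*ρ/7 - 2/7] / (ρ - a').
Simple pole: residue = g(a) at a = -3/2 + (1/6)*sqrt(177), which is -3/14 + (5/826)*sqrt(177).
List the singular points by increasing real part (a conjugate pair: the negative imaginary part first).


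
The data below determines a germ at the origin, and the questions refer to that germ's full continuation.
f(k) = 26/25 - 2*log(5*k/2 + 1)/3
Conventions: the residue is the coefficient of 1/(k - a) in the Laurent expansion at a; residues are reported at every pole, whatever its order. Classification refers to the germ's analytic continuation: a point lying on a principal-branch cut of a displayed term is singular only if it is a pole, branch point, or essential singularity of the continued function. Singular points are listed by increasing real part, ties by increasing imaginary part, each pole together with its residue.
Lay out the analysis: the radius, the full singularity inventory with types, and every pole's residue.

Branch term (-2/3)*log(1 - k/(-2/5)): its argument vanishes at k = -2/5, a logarithmic branch point, modulus 2/5.
The radius of convergence is the smallest modulus among the singular points: 2/5.

Radius of convergence at 0: 2/5.
At -2/5: a logarithmic branch point.


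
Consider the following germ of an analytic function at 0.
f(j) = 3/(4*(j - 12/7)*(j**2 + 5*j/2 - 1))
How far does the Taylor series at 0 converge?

The radius of convergence is -5/4 + (1/4)*sqrt(41).

Denominator factor (j - 12/7): pole of order 1 at 12/7, modulus 12/7.
Denominator factor (j**2 + 5*j/2 - 1): discriminant 41/4, real irrational roots -5/4 + (1/4)*sqrt(41) and -5/4 - (1/4)*sqrt(41); poles of order 1, moduli -5/4 + (1/4)*sqrt(41) and 5/4 + (1/4)*sqrt(41).
The radius of convergence is the smallest modulus among the singular points: -5/4 + (1/4)*sqrt(41).


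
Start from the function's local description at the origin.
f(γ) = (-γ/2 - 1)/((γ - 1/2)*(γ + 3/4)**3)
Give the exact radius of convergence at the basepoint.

The radius of convergence is 1/2.

Denominator factor (γ - 1/2): pole of order 1 at 1/2, modulus 1/2.
Denominator factor (γ + 3/4)^3: pole of order 3 at -3/4, modulus 3/4.
The radius of convergence is the smallest modulus among the singular points: 1/2.


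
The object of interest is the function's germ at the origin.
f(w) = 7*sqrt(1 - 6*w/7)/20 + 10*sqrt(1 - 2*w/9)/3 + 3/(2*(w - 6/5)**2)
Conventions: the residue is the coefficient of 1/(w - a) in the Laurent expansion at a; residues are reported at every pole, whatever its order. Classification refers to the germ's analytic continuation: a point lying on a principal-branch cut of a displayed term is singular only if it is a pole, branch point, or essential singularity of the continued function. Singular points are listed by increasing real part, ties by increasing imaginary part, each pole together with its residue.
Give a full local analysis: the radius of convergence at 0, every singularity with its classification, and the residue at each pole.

Denominator factor (w - 6/5)^2: pole of order 2 at 6/5, modulus 6/5.
Branch term (10/3)*sqrt(1 - w/(9/2)): its argument vanishes at w = 9/2, a square-root branch point, modulus 9/2.
Branch term (7/20)*sqrt(1 - w/(7/6)): its argument vanishes at w = 7/6, a square-root branch point, modulus 7/6.
The radius of convergence is the smallest modulus among the singular points: 7/6.
The branch terms are analytic at 6/5 and contribute nothing to the residue; only the rational part matters.
At the order-2 pole 6/5 set g(w) = (w - (6/5))^2*(rational part) = 3/2.
Order-2 pole: residue = g'(a); g'(6/5) = 0, so the residue is 0.
List the singular points by increasing real part (a conjugate pair: the negative imaginary part first).

Radius of convergence at 0: 7/6.
At 7/6: an algebraic (square-root) branch point.
At 6/5: a pole of order 2; residue 0.
At 9/2: an algebraic (square-root) branch point.


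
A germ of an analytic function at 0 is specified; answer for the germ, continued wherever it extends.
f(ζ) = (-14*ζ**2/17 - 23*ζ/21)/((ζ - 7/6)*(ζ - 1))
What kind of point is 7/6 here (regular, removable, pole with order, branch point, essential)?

The denominator factor ζ - 7/6 vanishes at 7/6 and appears to the power 1; the numerator there equals -367/153, nonzero, and no other factor vanishes.
Hence a pole whose order is the multiplicity, 1.

The point is a pole of order 1.


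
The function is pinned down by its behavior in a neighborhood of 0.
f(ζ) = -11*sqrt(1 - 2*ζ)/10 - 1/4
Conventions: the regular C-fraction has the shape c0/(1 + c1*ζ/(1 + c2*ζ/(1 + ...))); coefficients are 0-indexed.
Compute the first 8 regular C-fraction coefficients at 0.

The regular C-fraction coefficients are [-27/20, 22/27, -71/54, -27/142, -115/142, -71/230, -159/230, -115/318].

Taylor coefficients (expand at 0): a_0 = -27/20, a_1 = 11/10, a_2 = 11/20, a_3 = 11/20, a_4 = 11/16, a_5 = 77/80, a_6 = 231/160, a_7 = 363/160.
c0 = a_0 = -27/20. Peel one level at a time: if S = 1 + c*ζ/S' with S'(0) = 1, then c is the ζ-coefficient of S and S' = c*ζ/(S - 1).
S_1 = c0/f = 1 + (22/27)*ζ + (781/729)*ζ^2 + ...; c1 = 22/27.
S_2 = c1*ζ/(S_1 - 1) = 1 + (-71/54)*ζ + (-1/4)*ζ^2 + ...; c2 = -71/54.
S_3 = c2*ζ/(S_2 - 1) = 1 + (-27/142)*ζ + (-3105/20164)*ζ^2 + ...; c3 = -27/142.
S_4 = c3*ζ/(S_3 - 1) = 1 + (-115/142)*ζ + (-1/4)*ζ^2 + ...; c4 = -115/142.
S_5 = c4*ζ/(S_4 - 1) = 1 + (-71/230)*ζ + (-11289/52900)*ζ^2 + ...; c5 = -71/230.
S_6 = c5*ζ/(S_5 - 1) = 1 + (-159/230)*ζ + (-1/4)*ζ^2 + ...; c6 = -159/230.
S_7 = c6*ζ/(S_6 - 1) = 1 + (-115/318)*ζ + ...; c7 = -115/318.


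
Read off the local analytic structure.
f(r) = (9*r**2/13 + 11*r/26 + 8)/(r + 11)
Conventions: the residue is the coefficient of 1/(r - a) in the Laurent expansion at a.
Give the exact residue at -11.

The residue is 2265/26.

At the order-1 pole -11 set g(r) = (r - (-11))*f(r) = 9*r**2/13 + 11*r/26 + 8.
Simple pole: residue = g(a) at a = -11, which is 2265/26.


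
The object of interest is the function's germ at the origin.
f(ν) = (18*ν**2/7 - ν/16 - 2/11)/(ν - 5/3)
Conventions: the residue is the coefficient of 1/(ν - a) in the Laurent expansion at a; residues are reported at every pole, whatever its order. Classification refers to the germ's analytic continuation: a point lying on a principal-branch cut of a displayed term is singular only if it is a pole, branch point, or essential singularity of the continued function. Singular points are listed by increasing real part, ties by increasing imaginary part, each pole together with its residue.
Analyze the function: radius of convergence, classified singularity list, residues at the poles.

Radius of convergence at 0: 5/3.
At 5/3: a pole of order 1; residue 25343/3696.

Denominator factor (ν - 5/3): pole of order 1 at 5/3, modulus 5/3.
The radius of convergence is the smallest modulus among the singular points: 5/3.
At the order-1 pole 5/3 set g(ν) = (ν - (5/3))*f(ν) = 18*ν**2/7 - ν/16 - 2/11.
Simple pole: residue = g(a) at a = 5/3, which is 25343/3696.


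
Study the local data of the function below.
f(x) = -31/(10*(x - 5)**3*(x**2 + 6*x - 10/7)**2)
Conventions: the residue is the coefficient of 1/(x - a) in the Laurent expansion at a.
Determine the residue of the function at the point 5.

At the order-3 pole 5 set g(x) = (x - (5))^3*f(x) = -31/(10*(x**2 + 6*x - 10/7)**2).
Order-3 pole: residue = g''(a)/2; g''(5) = -5465362/10986328125, so the residue is -2732681/10986328125.

The residue is -2732681/10986328125.


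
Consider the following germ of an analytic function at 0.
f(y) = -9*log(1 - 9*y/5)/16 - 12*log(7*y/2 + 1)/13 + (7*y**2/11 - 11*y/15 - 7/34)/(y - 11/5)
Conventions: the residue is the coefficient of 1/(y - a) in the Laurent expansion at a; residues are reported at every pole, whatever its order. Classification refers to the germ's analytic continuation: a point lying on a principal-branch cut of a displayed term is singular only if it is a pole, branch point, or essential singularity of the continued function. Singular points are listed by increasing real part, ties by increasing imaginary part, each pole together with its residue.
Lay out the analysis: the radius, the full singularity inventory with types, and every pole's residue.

Denominator factor (y - 11/5): pole of order 1 at 11/5, modulus 11/5.
Branch term (-12/13)*log(1 - y/(-2/7)): its argument vanishes at y = -2/7, a logarithmic branch point, modulus 2/7.
Branch term (-9/16)*log(1 - y/(5/9)): its argument vanishes at y = 5/9, a logarithmic branch point, modulus 5/9.
The radius of convergence is the smallest modulus among the singular points: 2/7.
The branch terms are analytic at 11/5 and contribute nothing to the residue; only the rational part matters.
At the order-1 pole 11/5 set g(y) = (y - (11/5))*(rational part) = 7*y**2/11 - 11*y/15 - 7/34.
Simple pole: residue = g(a) at a = 11/5, which is 643/510.
List the singular points by increasing real part (a conjugate pair: the negative imaginary part first).

Radius of convergence at 0: 2/7.
At -2/7: a logarithmic branch point.
At 5/9: a logarithmic branch point.
At 11/5: a pole of order 1; residue 643/510.


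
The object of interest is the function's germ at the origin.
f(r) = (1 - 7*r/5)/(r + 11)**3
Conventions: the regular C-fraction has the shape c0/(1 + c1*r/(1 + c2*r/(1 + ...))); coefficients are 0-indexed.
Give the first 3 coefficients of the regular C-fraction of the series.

Taylor coefficients (expand at 0): a_0 = 1/1331, a_1 = -92/73205, a_2 = 261/805255.
c0 = a_0 = 1/1331. Peel one level at a time: if S = 1 + c*r/S' with S'(0) = 1, then c is the r-coefficient of S and S' = c*r/(S - 1).
S_1 = c0/f = 1 + (92/55)*r + (7159/3025)*r^2 + ...; c1 = 92/55.
S_2 = c1*r/(S_1 - 1) = 1 + (-7159/5060)*r + ...; c2 = -7159/5060.

The regular C-fraction coefficients are [1/1331, 92/55, -7159/5060].


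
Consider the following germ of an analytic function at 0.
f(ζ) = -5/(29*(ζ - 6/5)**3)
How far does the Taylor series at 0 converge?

The radius of convergence is 6/5.

Denominator factor (ζ - 6/5)^3: pole of order 3 at 6/5, modulus 6/5.
The radius of convergence is the smallest modulus among the singular points: 6/5.


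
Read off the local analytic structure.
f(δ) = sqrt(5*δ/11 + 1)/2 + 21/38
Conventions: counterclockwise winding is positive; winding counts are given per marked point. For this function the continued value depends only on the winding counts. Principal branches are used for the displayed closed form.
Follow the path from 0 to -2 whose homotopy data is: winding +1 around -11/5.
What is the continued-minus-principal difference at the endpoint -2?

Continued minus principal equals -(1/11)*sqrt(11).

The rational part is single-valued and drops out of the difference; each branch term changes only by its own monodromy.
(1/2)*sqrt(1 - δ/(-11/5)): winding +1 is odd, the square root flips sign, contributing -2*(1/2)*sqrt(1 - (-2)/(-11/5)) = -2*(1/2)*sqrt(1/11) = -(1/11)*sqrt(11).
Summing the contributions at δ = -2 gives -(1/11)*sqrt(11).


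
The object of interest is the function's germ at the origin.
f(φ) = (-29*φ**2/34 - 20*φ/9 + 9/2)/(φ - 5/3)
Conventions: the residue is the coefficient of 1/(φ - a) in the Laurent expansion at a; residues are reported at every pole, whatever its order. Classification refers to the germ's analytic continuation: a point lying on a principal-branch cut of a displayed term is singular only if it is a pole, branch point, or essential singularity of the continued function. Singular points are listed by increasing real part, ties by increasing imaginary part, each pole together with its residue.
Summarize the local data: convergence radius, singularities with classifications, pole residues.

Denominator factor (φ - 5/3): pole of order 1 at 5/3, modulus 5/3.
The radius of convergence is the smallest modulus among the singular points: 5/3.
At the order-1 pole 5/3 set g(φ) = (φ - (5/3))*f(φ) = -29*φ**2/34 - 20*φ/9 + 9/2.
Simple pole: residue = g(a) at a = 5/3, which is -722/459.

Radius of convergence at 0: 5/3.
At 5/3: a pole of order 1; residue -722/459.


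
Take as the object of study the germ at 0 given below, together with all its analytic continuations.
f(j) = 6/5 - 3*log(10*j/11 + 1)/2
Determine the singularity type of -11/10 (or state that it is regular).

The point is a logarithmic branch point.

The term (-3/2)*log(1 - j/(-11/10)) has argument 1 - -11/10/(-11/10) = 0 at -11/10: a logarithmic (infinitely-sheeted) branch point; the remaining terms are analytic or single-valued there.


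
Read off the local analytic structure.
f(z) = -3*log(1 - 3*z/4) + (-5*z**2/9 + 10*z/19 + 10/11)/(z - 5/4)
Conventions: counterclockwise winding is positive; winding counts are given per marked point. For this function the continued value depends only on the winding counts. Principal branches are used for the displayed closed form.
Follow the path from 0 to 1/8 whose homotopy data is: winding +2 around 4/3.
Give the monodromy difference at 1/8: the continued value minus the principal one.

Continued minus principal equals -(12)*pi*i.

The rational part is single-valued and drops out of the difference; each branch term changes only by its own monodromy.
(-3)*log(1 - z/(4/3)): each positive loop around 4/3 adds 2*pi*i to the log, so winding +2 contributes (-3)*(2)*2*pi*i = -(12)*pi*i.
Summing the contributions at z = 1/8 gives -(12)*pi*i.


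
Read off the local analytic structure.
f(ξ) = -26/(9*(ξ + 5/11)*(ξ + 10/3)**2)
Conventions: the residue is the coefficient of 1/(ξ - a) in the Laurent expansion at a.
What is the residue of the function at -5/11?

At the order-1 pole -5/11 set g(ξ) = (ξ - (-5/11))*f(ξ) = -26/(9*(ξ + 10/3)**2).
Simple pole: residue = g(a) at a = -5/11, which is -3146/9025.

The residue is -3146/9025.


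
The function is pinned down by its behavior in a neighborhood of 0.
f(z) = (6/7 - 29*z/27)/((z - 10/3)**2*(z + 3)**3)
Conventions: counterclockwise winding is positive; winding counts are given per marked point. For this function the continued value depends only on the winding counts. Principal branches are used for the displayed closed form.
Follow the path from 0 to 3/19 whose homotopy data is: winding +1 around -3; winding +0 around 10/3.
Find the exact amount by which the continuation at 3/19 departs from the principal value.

The function is rational, hence single-valued: continuing it around any pole returns the same value, so the difference is 0.

Continued minus principal equals 0.
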